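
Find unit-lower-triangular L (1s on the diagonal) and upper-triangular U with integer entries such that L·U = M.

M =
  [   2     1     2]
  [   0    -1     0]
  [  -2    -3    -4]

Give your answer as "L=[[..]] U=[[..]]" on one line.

L=[[1,0,0],[0,1,0],[-1,2,1]] U=[[2,1,2],[0,-1,0],[0,0,-2]]

  r1 -= 0·r0 → [0,-1,0]
  r2 -= -1·r0 → [0,-2,-2]
  r2 -= 2·r1 → [0,0,-2]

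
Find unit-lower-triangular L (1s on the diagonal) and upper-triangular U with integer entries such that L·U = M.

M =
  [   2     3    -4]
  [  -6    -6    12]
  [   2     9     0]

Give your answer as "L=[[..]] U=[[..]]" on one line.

L=[[1,0,0],[-3,1,0],[1,2,1]] U=[[2,3,-4],[0,3,0],[0,0,4]]

  row1 -= -3·row0 → [0,3,0]
  row2 -= 1·row0 → [0,6,4]
  row2 -= 2·row1 → [0,0,4]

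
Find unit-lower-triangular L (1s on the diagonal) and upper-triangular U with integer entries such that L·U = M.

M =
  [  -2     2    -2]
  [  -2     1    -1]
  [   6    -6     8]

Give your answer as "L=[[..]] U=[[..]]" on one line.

  row1 -= 1·row0 → [0,-1,1]
  row2 -= -3·row0 → [0,0,2]
  row2 -= 0·row1 → [0,0,2]

L=[[1,0,0],[1,1,0],[-3,0,1]] U=[[-2,2,-2],[0,-1,1],[0,0,2]]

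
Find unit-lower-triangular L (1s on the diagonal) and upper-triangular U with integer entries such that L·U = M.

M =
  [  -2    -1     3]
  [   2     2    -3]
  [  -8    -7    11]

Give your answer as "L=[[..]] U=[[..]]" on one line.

L=[[1,0,0],[-1,1,0],[4,-3,1]] U=[[-2,-1,3],[0,1,0],[0,0,-1]]

  R1 -= -1·R0 → [0,1,0]
  R2 -= 4·R0 → [0,-3,-1]
  R2 -= -3·R1 → [0,0,-1]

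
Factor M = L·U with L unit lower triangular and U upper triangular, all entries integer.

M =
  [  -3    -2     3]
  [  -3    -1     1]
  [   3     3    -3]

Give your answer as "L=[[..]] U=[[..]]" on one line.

  R1 -= 1·R0 → [0,1,-2]
  R2 -= -1·R0 → [0,1,0]
  R2 -= 1·R1 → [0,0,2]

L=[[1,0,0],[1,1,0],[-1,1,1]] U=[[-3,-2,3],[0,1,-2],[0,0,2]]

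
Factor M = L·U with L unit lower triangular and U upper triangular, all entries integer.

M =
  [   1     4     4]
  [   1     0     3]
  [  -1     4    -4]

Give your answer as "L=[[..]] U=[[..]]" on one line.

L=[[1,0,0],[1,1,0],[-1,-2,1]] U=[[1,4,4],[0,-4,-1],[0,0,-2]]

  R1 -= 1·R0 → [0,-4,-1]
  R2 -= -1·R0 → [0,8,0]
  R2 -= -2·R1 → [0,0,-2]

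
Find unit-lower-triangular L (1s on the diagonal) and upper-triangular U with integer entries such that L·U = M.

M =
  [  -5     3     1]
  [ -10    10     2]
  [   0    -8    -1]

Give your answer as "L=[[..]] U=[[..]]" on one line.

  R1 -= 2·R0 → [0,4,0]
  R2 -= 0·R0 → [0,-8,-1]
  R2 -= -2·R1 → [0,0,-1]

L=[[1,0,0],[2,1,0],[0,-2,1]] U=[[-5,3,1],[0,4,0],[0,0,-1]]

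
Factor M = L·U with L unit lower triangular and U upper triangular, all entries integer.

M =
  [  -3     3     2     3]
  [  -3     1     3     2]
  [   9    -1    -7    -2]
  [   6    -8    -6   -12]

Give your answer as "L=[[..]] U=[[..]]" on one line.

L=[[1,0,0,0],[1,1,0,0],[-3,-4,1,0],[-2,1,-1,1]] U=[[-3,3,2,3],[0,-2,1,-1],[0,0,3,3],[0,0,0,-2]]

  row1 -= 1·row0 → [0,-2,1,-1]
  row2 -= -3·row0 → [0,8,-1,7]
  row3 -= -2·row0 → [0,-2,-2,-6]
  row2 -= -4·row1 → [0,0,3,3]
  row3 -= 1·row1 → [0,0,-3,-5]
  row3 -= -1·row2 → [0,0,0,-2]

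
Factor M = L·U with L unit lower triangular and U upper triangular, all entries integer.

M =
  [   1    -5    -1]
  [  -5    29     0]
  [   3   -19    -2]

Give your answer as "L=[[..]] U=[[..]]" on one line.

  r1 -= -5·r0 → [0,4,-5]
  r2 -= 3·r0 → [0,-4,1]
  r2 -= -1·r1 → [0,0,-4]

L=[[1,0,0],[-5,1,0],[3,-1,1]] U=[[1,-5,-1],[0,4,-5],[0,0,-4]]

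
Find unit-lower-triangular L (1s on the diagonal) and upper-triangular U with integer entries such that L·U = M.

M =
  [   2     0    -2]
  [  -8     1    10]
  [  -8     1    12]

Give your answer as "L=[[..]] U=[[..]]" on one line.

  row1 -= -4·row0 → [0,1,2]
  row2 -= -4·row0 → [0,1,4]
  row2 -= 1·row1 → [0,0,2]

L=[[1,0,0],[-4,1,0],[-4,1,1]] U=[[2,0,-2],[0,1,2],[0,0,2]]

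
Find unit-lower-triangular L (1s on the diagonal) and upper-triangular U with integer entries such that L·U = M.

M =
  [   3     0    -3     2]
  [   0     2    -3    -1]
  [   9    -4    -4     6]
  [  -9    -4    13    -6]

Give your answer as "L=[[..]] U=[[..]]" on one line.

  row1 -= 0·row0 → [0,2,-3,-1]
  row2 -= 3·row0 → [0,-4,5,0]
  row3 -= -3·row0 → [0,-4,4,0]
  row2 -= -2·row1 → [0,0,-1,-2]
  row3 -= -2·row1 → [0,0,-2,-2]
  row3 -= 2·row2 → [0,0,0,2]

L=[[1,0,0,0],[0,1,0,0],[3,-2,1,0],[-3,-2,2,1]] U=[[3,0,-3,2],[0,2,-3,-1],[0,0,-1,-2],[0,0,0,2]]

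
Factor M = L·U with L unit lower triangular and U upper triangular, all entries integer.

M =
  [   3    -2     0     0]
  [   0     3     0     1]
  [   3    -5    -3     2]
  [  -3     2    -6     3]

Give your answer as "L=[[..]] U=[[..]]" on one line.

  r1 -= 0·r0 → [0,3,0,1]
  r2 -= 1·r0 → [0,-3,-3,2]
  r3 -= -1·r0 → [0,0,-6,3]
  r2 -= -1·r1 → [0,0,-3,3]
  r3 -= 0·r1 → [0,0,-6,3]
  r3 -= 2·r2 → [0,0,0,-3]

L=[[1,0,0,0],[0,1,0,0],[1,-1,1,0],[-1,0,2,1]] U=[[3,-2,0,0],[0,3,0,1],[0,0,-3,3],[0,0,0,-3]]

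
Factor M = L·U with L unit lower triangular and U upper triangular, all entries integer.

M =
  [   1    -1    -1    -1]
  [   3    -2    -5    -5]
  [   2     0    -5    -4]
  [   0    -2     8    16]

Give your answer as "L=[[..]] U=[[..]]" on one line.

  r1 -= 3·r0 → [0,1,-2,-2]
  r2 -= 2·r0 → [0,2,-3,-2]
  r3 -= 0·r0 → [0,-2,8,16]
  r2 -= 2·r1 → [0,0,1,2]
  r3 -= -2·r1 → [0,0,4,12]
  r3 -= 4·r2 → [0,0,0,4]

L=[[1,0,0,0],[3,1,0,0],[2,2,1,0],[0,-2,4,1]] U=[[1,-1,-1,-1],[0,1,-2,-2],[0,0,1,2],[0,0,0,4]]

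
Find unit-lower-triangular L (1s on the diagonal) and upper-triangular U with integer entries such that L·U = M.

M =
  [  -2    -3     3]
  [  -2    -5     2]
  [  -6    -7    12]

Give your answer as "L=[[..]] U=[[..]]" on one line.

  row1 -= 1·row0 → [0,-2,-1]
  row2 -= 3·row0 → [0,2,3]
  row2 -= -1·row1 → [0,0,2]

L=[[1,0,0],[1,1,0],[3,-1,1]] U=[[-2,-3,3],[0,-2,-1],[0,0,2]]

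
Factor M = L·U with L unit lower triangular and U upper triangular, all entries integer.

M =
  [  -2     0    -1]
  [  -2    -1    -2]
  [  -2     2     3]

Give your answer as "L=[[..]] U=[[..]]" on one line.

L=[[1,0,0],[1,1,0],[1,-2,1]] U=[[-2,0,-1],[0,-1,-1],[0,0,2]]

  R1 -= 1·R0 → [0,-1,-1]
  R2 -= 1·R0 → [0,2,4]
  R2 -= -2·R1 → [0,0,2]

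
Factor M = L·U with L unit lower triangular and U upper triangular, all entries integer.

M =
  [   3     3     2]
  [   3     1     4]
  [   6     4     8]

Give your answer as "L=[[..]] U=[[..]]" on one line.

  r1 -= 1·r0 → [0,-2,2]
  r2 -= 2·r0 → [0,-2,4]
  r2 -= 1·r1 → [0,0,2]

L=[[1,0,0],[1,1,0],[2,1,1]] U=[[3,3,2],[0,-2,2],[0,0,2]]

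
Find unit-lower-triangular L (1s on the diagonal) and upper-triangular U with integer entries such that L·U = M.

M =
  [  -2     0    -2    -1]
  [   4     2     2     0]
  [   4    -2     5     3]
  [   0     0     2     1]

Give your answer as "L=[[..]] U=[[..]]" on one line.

  r1 -= -2·r0 → [0,2,-2,-2]
  r2 -= -2·r0 → [0,-2,1,1]
  r3 -= 0·r0 → [0,0,2,1]
  r2 -= -1·r1 → [0,0,-1,-1]
  r3 -= 0·r1 → [0,0,2,1]
  r3 -= -2·r2 → [0,0,0,-1]

L=[[1,0,0,0],[-2,1,0,0],[-2,-1,1,0],[0,0,-2,1]] U=[[-2,0,-2,-1],[0,2,-2,-2],[0,0,-1,-1],[0,0,0,-1]]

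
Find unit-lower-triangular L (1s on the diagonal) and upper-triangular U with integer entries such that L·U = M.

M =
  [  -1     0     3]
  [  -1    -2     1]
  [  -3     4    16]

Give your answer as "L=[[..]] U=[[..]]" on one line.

  R1 -= 1·R0 → [0,-2,-2]
  R2 -= 3·R0 → [0,4,7]
  R2 -= -2·R1 → [0,0,3]

L=[[1,0,0],[1,1,0],[3,-2,1]] U=[[-1,0,3],[0,-2,-2],[0,0,3]]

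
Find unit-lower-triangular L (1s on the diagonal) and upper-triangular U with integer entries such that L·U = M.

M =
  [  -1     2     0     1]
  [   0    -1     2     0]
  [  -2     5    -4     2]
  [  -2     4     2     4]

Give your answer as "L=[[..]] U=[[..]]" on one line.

L=[[1,0,0,0],[0,1,0,0],[2,-1,1,0],[2,0,-1,1]] U=[[-1,2,0,1],[0,-1,2,0],[0,0,-2,0],[0,0,0,2]]

  R1 -= 0·R0 → [0,-1,2,0]
  R2 -= 2·R0 → [0,1,-4,0]
  R3 -= 2·R0 → [0,0,2,2]
  R2 -= -1·R1 → [0,0,-2,0]
  R3 -= 0·R1 → [0,0,2,2]
  R3 -= -1·R2 → [0,0,0,2]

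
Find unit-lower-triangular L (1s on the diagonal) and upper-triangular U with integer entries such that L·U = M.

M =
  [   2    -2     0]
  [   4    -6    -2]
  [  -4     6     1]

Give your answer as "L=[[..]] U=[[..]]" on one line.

L=[[1,0,0],[2,1,0],[-2,-1,1]] U=[[2,-2,0],[0,-2,-2],[0,0,-1]]

  row1 -= 2·row0 → [0,-2,-2]
  row2 -= -2·row0 → [0,2,1]
  row2 -= -1·row1 → [0,0,-1]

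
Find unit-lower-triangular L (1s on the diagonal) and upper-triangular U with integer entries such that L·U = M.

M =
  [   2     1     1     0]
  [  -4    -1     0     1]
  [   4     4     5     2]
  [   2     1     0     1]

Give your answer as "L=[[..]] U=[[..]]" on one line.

  row1 -= -2·row0 → [0,1,2,1]
  row2 -= 2·row0 → [0,2,3,2]
  row3 -= 1·row0 → [0,0,-1,1]
  row2 -= 2·row1 → [0,0,-1,0]
  row3 -= 0·row1 → [0,0,-1,1]
  row3 -= 1·row2 → [0,0,0,1]

L=[[1,0,0,0],[-2,1,0,0],[2,2,1,0],[1,0,1,1]] U=[[2,1,1,0],[0,1,2,1],[0,0,-1,0],[0,0,0,1]]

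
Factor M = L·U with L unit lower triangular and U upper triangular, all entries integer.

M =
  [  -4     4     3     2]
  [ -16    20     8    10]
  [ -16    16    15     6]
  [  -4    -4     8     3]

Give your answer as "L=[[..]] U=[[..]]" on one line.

  r1 -= 4·r0 → [0,4,-4,2]
  r2 -= 4·r0 → [0,0,3,-2]
  r3 -= 1·r0 → [0,-8,5,1]
  r2 -= 0·r1 → [0,0,3,-2]
  r3 -= -2·r1 → [0,0,-3,5]
  r3 -= -1·r2 → [0,0,0,3]

L=[[1,0,0,0],[4,1,0,0],[4,0,1,0],[1,-2,-1,1]] U=[[-4,4,3,2],[0,4,-4,2],[0,0,3,-2],[0,0,0,3]]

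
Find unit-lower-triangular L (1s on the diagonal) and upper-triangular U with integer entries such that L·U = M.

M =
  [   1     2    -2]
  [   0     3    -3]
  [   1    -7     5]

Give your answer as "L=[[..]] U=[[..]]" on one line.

L=[[1,0,0],[0,1,0],[1,-3,1]] U=[[1,2,-2],[0,3,-3],[0,0,-2]]

  R1 -= 0·R0 → [0,3,-3]
  R2 -= 1·R0 → [0,-9,7]
  R2 -= -3·R1 → [0,0,-2]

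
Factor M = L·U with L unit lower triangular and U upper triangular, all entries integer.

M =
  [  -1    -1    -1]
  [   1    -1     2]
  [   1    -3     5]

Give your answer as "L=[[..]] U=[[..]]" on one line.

L=[[1,0,0],[-1,1,0],[-1,2,1]] U=[[-1,-1,-1],[0,-2,1],[0,0,2]]

  r1 -= -1·r0 → [0,-2,1]
  r2 -= -1·r0 → [0,-4,4]
  r2 -= 2·r1 → [0,0,2]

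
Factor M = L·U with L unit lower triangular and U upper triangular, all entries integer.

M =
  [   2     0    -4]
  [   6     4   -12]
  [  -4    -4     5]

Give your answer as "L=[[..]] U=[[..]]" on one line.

L=[[1,0,0],[3,1,0],[-2,-1,1]] U=[[2,0,-4],[0,4,0],[0,0,-3]]

  r1 -= 3·r0 → [0,4,0]
  r2 -= -2·r0 → [0,-4,-3]
  r2 -= -1·r1 → [0,0,-3]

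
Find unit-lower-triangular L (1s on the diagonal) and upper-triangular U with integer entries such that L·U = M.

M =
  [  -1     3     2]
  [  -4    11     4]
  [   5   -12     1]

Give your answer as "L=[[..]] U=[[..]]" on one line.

L=[[1,0,0],[4,1,0],[-5,-3,1]] U=[[-1,3,2],[0,-1,-4],[0,0,-1]]

  r1 -= 4·r0 → [0,-1,-4]
  r2 -= -5·r0 → [0,3,11]
  r2 -= -3·r1 → [0,0,-1]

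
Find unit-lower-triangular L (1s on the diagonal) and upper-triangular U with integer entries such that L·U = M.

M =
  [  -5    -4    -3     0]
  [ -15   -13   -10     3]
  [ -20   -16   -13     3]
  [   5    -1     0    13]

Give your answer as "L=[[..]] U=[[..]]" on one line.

  r1 -= 3·r0 → [0,-1,-1,3]
  r2 -= 4·r0 → [0,0,-1,3]
  r3 -= -1·r0 → [0,-5,-3,13]
  r2 -= 0·r1 → [0,0,-1,3]
  r3 -= 5·r1 → [0,0,2,-2]
  r3 -= -2·r2 → [0,0,0,4]

L=[[1,0,0,0],[3,1,0,0],[4,0,1,0],[-1,5,-2,1]] U=[[-5,-4,-3,0],[0,-1,-1,3],[0,0,-1,3],[0,0,0,4]]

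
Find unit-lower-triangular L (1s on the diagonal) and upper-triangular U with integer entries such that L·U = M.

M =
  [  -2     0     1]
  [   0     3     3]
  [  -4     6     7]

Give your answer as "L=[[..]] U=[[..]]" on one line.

L=[[1,0,0],[0,1,0],[2,2,1]] U=[[-2,0,1],[0,3,3],[0,0,-1]]

  row1 -= 0·row0 → [0,3,3]
  row2 -= 2·row0 → [0,6,5]
  row2 -= 2·row1 → [0,0,-1]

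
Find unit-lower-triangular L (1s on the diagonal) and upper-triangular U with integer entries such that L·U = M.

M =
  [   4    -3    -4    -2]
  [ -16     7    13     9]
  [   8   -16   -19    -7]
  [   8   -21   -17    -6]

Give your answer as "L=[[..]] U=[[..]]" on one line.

L=[[1,0,0,0],[-4,1,0,0],[2,2,1,0],[2,3,0,1]] U=[[4,-3,-4,-2],[0,-5,-3,1],[0,0,-5,-5],[0,0,0,-5]]

  R1 -= -4·R0 → [0,-5,-3,1]
  R2 -= 2·R0 → [0,-10,-11,-3]
  R3 -= 2·R0 → [0,-15,-9,-2]
  R2 -= 2·R1 → [0,0,-5,-5]
  R3 -= 3·R1 → [0,0,0,-5]
  R3 -= 0·R2 → [0,0,0,-5]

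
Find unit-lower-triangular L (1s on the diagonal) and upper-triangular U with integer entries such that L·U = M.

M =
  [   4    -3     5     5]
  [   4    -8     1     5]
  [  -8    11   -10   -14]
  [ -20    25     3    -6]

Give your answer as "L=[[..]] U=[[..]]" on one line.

  r1 -= 1·r0 → [0,-5,-4,0]
  r2 -= -2·r0 → [0,5,0,-4]
  r3 -= -5·r0 → [0,10,28,19]
  r2 -= -1·r1 → [0,0,-4,-4]
  r3 -= -2·r1 → [0,0,20,19]
  r3 -= -5·r2 → [0,0,0,-1]

L=[[1,0,0,0],[1,1,0,0],[-2,-1,1,0],[-5,-2,-5,1]] U=[[4,-3,5,5],[0,-5,-4,0],[0,0,-4,-4],[0,0,0,-1]]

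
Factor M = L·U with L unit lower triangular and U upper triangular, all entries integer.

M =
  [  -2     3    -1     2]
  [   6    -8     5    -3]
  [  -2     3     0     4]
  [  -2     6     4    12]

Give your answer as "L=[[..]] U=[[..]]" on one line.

L=[[1,0,0,0],[-3,1,0,0],[1,0,1,0],[1,3,-1,1]] U=[[-2,3,-1,2],[0,1,2,3],[0,0,1,2],[0,0,0,3]]

  R1 -= -3·R0 → [0,1,2,3]
  R2 -= 1·R0 → [0,0,1,2]
  R3 -= 1·R0 → [0,3,5,10]
  R2 -= 0·R1 → [0,0,1,2]
  R3 -= 3·R1 → [0,0,-1,1]
  R3 -= -1·R2 → [0,0,0,3]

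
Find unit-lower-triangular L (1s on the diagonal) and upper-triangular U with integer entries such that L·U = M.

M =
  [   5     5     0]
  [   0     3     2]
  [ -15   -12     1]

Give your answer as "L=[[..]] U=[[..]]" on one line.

  row1 -= 0·row0 → [0,3,2]
  row2 -= -3·row0 → [0,3,1]
  row2 -= 1·row1 → [0,0,-1]

L=[[1,0,0],[0,1,0],[-3,1,1]] U=[[5,5,0],[0,3,2],[0,0,-1]]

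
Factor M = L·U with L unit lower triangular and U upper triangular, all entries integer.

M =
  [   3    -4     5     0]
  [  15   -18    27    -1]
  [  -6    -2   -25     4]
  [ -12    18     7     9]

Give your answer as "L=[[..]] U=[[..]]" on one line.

  r1 -= 5·r0 → [0,2,2,-1]
  r2 -= -2·r0 → [0,-10,-15,4]
  r3 -= -4·r0 → [0,2,27,9]
  r2 -= -5·r1 → [0,0,-5,-1]
  r3 -= 1·r1 → [0,0,25,10]
  r3 -= -5·r2 → [0,0,0,5]

L=[[1,0,0,0],[5,1,0,0],[-2,-5,1,0],[-4,1,-5,1]] U=[[3,-4,5,0],[0,2,2,-1],[0,0,-5,-1],[0,0,0,5]]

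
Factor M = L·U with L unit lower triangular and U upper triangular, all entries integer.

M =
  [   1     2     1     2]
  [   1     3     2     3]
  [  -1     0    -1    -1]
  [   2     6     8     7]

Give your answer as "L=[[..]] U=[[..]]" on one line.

  R1 -= 1·R0 → [0,1,1,1]
  R2 -= -1·R0 → [0,2,0,1]
  R3 -= 2·R0 → [0,2,6,3]
  R2 -= 2·R1 → [0,0,-2,-1]
  R3 -= 2·R1 → [0,0,4,1]
  R3 -= -2·R2 → [0,0,0,-1]

L=[[1,0,0,0],[1,1,0,0],[-1,2,1,0],[2,2,-2,1]] U=[[1,2,1,2],[0,1,1,1],[0,0,-2,-1],[0,0,0,-1]]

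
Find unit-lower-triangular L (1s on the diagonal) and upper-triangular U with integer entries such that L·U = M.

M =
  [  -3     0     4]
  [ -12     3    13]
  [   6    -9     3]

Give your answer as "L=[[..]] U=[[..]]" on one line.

  R1 -= 4·R0 → [0,3,-3]
  R2 -= -2·R0 → [0,-9,11]
  R2 -= -3·R1 → [0,0,2]

L=[[1,0,0],[4,1,0],[-2,-3,1]] U=[[-3,0,4],[0,3,-3],[0,0,2]]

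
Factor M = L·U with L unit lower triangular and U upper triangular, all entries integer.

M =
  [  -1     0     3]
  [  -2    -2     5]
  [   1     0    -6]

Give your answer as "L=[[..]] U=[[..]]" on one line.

L=[[1,0,0],[2,1,0],[-1,0,1]] U=[[-1,0,3],[0,-2,-1],[0,0,-3]]

  r1 -= 2·r0 → [0,-2,-1]
  r2 -= -1·r0 → [0,0,-3]
  r2 -= 0·r1 → [0,0,-3]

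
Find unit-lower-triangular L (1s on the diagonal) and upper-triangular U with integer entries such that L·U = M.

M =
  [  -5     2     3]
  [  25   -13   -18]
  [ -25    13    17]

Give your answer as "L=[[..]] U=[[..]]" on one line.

L=[[1,0,0],[-5,1,0],[5,-1,1]] U=[[-5,2,3],[0,-3,-3],[0,0,-1]]

  row1 -= -5·row0 → [0,-3,-3]
  row2 -= 5·row0 → [0,3,2]
  row2 -= -1·row1 → [0,0,-1]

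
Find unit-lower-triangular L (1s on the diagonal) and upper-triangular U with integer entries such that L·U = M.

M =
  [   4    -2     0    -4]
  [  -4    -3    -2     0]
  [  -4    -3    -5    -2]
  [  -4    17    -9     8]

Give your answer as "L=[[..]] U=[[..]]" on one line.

  r1 -= -1·r0 → [0,-5,-2,-4]
  r2 -= -1·r0 → [0,-5,-5,-6]
  r3 -= -1·r0 → [0,15,-9,4]
  r2 -= 1·r1 → [0,0,-3,-2]
  r3 -= -3·r1 → [0,0,-15,-8]
  r3 -= 5·r2 → [0,0,0,2]

L=[[1,0,0,0],[-1,1,0,0],[-1,1,1,0],[-1,-3,5,1]] U=[[4,-2,0,-4],[0,-5,-2,-4],[0,0,-3,-2],[0,0,0,2]]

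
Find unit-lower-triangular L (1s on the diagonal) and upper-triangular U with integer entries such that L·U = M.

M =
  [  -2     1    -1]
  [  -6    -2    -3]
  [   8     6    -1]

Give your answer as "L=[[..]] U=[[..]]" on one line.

  r1 -= 3·r0 → [0,-5,0]
  r2 -= -4·r0 → [0,10,-5]
  r2 -= -2·r1 → [0,0,-5]

L=[[1,0,0],[3,1,0],[-4,-2,1]] U=[[-2,1,-1],[0,-5,0],[0,0,-5]]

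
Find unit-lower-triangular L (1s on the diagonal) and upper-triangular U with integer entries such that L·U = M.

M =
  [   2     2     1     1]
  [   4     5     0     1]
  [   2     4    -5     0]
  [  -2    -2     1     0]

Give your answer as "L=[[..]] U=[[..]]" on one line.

  row1 -= 2·row0 → [0,1,-2,-1]
  row2 -= 1·row0 → [0,2,-6,-1]
  row3 -= -1·row0 → [0,0,2,1]
  row2 -= 2·row1 → [0,0,-2,1]
  row3 -= 0·row1 → [0,0,2,1]
  row3 -= -1·row2 → [0,0,0,2]

L=[[1,0,0,0],[2,1,0,0],[1,2,1,0],[-1,0,-1,1]] U=[[2,2,1,1],[0,1,-2,-1],[0,0,-2,1],[0,0,0,2]]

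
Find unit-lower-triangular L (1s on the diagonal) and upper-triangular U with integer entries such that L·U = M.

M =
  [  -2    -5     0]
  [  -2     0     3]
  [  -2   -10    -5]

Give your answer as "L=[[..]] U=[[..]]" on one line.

  r1 -= 1·r0 → [0,5,3]
  r2 -= 1·r0 → [0,-5,-5]
  r2 -= -1·r1 → [0,0,-2]

L=[[1,0,0],[1,1,0],[1,-1,1]] U=[[-2,-5,0],[0,5,3],[0,0,-2]]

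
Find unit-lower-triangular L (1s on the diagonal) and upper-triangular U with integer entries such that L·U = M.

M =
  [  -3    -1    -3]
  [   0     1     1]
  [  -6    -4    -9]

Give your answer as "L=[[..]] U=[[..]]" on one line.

L=[[1,0,0],[0,1,0],[2,-2,1]] U=[[-3,-1,-3],[0,1,1],[0,0,-1]]

  r1 -= 0·r0 → [0,1,1]
  r2 -= 2·r0 → [0,-2,-3]
  r2 -= -2·r1 → [0,0,-1]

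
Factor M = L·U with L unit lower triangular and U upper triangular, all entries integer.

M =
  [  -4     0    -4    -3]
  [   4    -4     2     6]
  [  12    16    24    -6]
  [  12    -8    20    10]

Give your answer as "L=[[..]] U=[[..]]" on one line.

  R1 -= -1·R0 → [0,-4,-2,3]
  R2 -= -3·R0 → [0,16,12,-15]
  R3 -= -3·R0 → [0,-8,8,1]
  R2 -= -4·R1 → [0,0,4,-3]
  R3 -= 2·R1 → [0,0,12,-5]
  R3 -= 3·R2 → [0,0,0,4]

L=[[1,0,0,0],[-1,1,0,0],[-3,-4,1,0],[-3,2,3,1]] U=[[-4,0,-4,-3],[0,-4,-2,3],[0,0,4,-3],[0,0,0,4]]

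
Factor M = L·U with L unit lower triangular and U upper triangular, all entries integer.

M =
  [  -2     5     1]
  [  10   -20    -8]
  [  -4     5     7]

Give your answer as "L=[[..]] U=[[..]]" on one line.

  R1 -= -5·R0 → [0,5,-3]
  R2 -= 2·R0 → [0,-5,5]
  R2 -= -1·R1 → [0,0,2]

L=[[1,0,0],[-5,1,0],[2,-1,1]] U=[[-2,5,1],[0,5,-3],[0,0,2]]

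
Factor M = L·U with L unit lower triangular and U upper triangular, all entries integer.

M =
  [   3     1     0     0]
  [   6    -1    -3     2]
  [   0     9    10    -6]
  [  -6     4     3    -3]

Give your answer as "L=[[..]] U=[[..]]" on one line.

L=[[1,0,0,0],[2,1,0,0],[0,-3,1,0],[-2,-2,-3,1]] U=[[3,1,0,0],[0,-3,-3,2],[0,0,1,0],[0,0,0,1]]

  R1 -= 2·R0 → [0,-3,-3,2]
  R2 -= 0·R0 → [0,9,10,-6]
  R3 -= -2·R0 → [0,6,3,-3]
  R2 -= -3·R1 → [0,0,1,0]
  R3 -= -2·R1 → [0,0,-3,1]
  R3 -= -3·R2 → [0,0,0,1]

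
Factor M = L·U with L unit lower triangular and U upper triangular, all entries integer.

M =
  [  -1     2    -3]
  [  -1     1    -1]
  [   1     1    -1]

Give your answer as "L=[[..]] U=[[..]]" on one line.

  R1 -= 1·R0 → [0,-1,2]
  R2 -= -1·R0 → [0,3,-4]
  R2 -= -3·R1 → [0,0,2]

L=[[1,0,0],[1,1,0],[-1,-3,1]] U=[[-1,2,-3],[0,-1,2],[0,0,2]]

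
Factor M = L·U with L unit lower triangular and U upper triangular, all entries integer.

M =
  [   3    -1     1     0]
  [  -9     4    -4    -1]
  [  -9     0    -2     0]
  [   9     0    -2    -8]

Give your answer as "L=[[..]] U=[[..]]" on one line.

L=[[1,0,0,0],[-3,1,0,0],[-3,-3,1,0],[3,3,1,1]] U=[[3,-1,1,0],[0,1,-1,-1],[0,0,-2,-3],[0,0,0,-2]]

  row1 -= -3·row0 → [0,1,-1,-1]
  row2 -= -3·row0 → [0,-3,1,0]
  row3 -= 3·row0 → [0,3,-5,-8]
  row2 -= -3·row1 → [0,0,-2,-3]
  row3 -= 3·row1 → [0,0,-2,-5]
  row3 -= 1·row2 → [0,0,0,-2]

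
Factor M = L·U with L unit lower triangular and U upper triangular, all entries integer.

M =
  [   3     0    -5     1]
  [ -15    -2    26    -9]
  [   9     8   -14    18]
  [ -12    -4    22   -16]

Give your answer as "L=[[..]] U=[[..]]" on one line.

L=[[1,0,0,0],[-5,1,0,0],[3,-4,1,0],[-4,2,0,1]] U=[[3,0,-5,1],[0,-2,1,-4],[0,0,5,-1],[0,0,0,-4]]

  row1 -= -5·row0 → [0,-2,1,-4]
  row2 -= 3·row0 → [0,8,1,15]
  row3 -= -4·row0 → [0,-4,2,-12]
  row2 -= -4·row1 → [0,0,5,-1]
  row3 -= 2·row1 → [0,0,0,-4]
  row3 -= 0·row2 → [0,0,0,-4]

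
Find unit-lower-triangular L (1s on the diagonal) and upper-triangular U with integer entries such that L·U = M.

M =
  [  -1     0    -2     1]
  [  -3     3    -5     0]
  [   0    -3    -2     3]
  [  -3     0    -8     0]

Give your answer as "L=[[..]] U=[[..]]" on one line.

  row1 -= 3·row0 → [0,3,1,-3]
  row2 -= 0·row0 → [0,-3,-2,3]
  row3 -= 3·row0 → [0,0,-2,-3]
  row2 -= -1·row1 → [0,0,-1,0]
  row3 -= 0·row1 → [0,0,-2,-3]
  row3 -= 2·row2 → [0,0,0,-3]

L=[[1,0,0,0],[3,1,0,0],[0,-1,1,0],[3,0,2,1]] U=[[-1,0,-2,1],[0,3,1,-3],[0,0,-1,0],[0,0,0,-3]]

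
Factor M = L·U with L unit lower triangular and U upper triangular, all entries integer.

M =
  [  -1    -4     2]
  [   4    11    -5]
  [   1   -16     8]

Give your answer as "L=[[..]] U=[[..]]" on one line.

  R1 -= -4·R0 → [0,-5,3]
  R2 -= -1·R0 → [0,-20,10]
  R2 -= 4·R1 → [0,0,-2]

L=[[1,0,0],[-4,1,0],[-1,4,1]] U=[[-1,-4,2],[0,-5,3],[0,0,-2]]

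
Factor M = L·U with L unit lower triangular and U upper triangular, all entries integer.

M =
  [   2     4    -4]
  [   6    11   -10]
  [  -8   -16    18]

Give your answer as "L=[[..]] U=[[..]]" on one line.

  R1 -= 3·R0 → [0,-1,2]
  R2 -= -4·R0 → [0,0,2]
  R2 -= 0·R1 → [0,0,2]

L=[[1,0,0],[3,1,0],[-4,0,1]] U=[[2,4,-4],[0,-1,2],[0,0,2]]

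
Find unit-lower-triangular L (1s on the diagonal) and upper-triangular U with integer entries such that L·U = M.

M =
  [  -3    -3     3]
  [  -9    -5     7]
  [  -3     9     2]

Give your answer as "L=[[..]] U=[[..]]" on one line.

L=[[1,0,0],[3,1,0],[1,3,1]] U=[[-3,-3,3],[0,4,-2],[0,0,5]]

  r1 -= 3·r0 → [0,4,-2]
  r2 -= 1·r0 → [0,12,-1]
  r2 -= 3·r1 → [0,0,5]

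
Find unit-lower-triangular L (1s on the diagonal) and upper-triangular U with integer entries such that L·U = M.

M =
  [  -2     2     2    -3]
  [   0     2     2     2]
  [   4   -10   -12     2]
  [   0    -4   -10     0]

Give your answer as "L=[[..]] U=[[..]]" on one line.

L=[[1,0,0,0],[0,1,0,0],[-2,-3,1,0],[0,-2,3,1]] U=[[-2,2,2,-3],[0,2,2,2],[0,0,-2,2],[0,0,0,-2]]

  R1 -= 0·R0 → [0,2,2,2]
  R2 -= -2·R0 → [0,-6,-8,-4]
  R3 -= 0·R0 → [0,-4,-10,0]
  R2 -= -3·R1 → [0,0,-2,2]
  R3 -= -2·R1 → [0,0,-6,4]
  R3 -= 3·R2 → [0,0,0,-2]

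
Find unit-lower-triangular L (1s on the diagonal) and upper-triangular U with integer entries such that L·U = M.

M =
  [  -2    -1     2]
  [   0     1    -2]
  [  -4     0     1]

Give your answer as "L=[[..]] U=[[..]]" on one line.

L=[[1,0,0],[0,1,0],[2,2,1]] U=[[-2,-1,2],[0,1,-2],[0,0,1]]

  R1 -= 0·R0 → [0,1,-2]
  R2 -= 2·R0 → [0,2,-3]
  R2 -= 2·R1 → [0,0,1]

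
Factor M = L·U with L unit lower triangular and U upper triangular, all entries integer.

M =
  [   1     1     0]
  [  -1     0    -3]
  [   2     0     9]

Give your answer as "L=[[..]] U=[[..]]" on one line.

  R1 -= -1·R0 → [0,1,-3]
  R2 -= 2·R0 → [0,-2,9]
  R2 -= -2·R1 → [0,0,3]

L=[[1,0,0],[-1,1,0],[2,-2,1]] U=[[1,1,0],[0,1,-3],[0,0,3]]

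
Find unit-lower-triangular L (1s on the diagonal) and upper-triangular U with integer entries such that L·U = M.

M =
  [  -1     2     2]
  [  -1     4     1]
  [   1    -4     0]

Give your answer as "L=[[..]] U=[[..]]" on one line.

L=[[1,0,0],[1,1,0],[-1,-1,1]] U=[[-1,2,2],[0,2,-1],[0,0,1]]

  row1 -= 1·row0 → [0,2,-1]
  row2 -= -1·row0 → [0,-2,2]
  row2 -= -1·row1 → [0,0,1]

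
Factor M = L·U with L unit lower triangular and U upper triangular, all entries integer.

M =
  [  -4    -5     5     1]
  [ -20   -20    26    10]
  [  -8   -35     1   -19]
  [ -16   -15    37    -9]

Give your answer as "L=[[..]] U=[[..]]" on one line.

L=[[1,0,0,0],[5,1,0,0],[2,-5,1,0],[4,1,-4,1]] U=[[-4,-5,5,1],[0,5,1,5],[0,0,-4,4],[0,0,0,-2]]

  row1 -= 5·row0 → [0,5,1,5]
  row2 -= 2·row0 → [0,-25,-9,-21]
  row3 -= 4·row0 → [0,5,17,-13]
  row2 -= -5·row1 → [0,0,-4,4]
  row3 -= 1·row1 → [0,0,16,-18]
  row3 -= -4·row2 → [0,0,0,-2]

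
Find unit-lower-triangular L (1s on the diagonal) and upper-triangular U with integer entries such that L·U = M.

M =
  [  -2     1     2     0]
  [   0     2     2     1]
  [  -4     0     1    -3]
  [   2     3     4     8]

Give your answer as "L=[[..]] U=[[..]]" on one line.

L=[[1,0,0,0],[0,1,0,0],[2,-1,1,0],[-1,2,-2,1]] U=[[-2,1,2,0],[0,2,2,1],[0,0,-1,-2],[0,0,0,2]]

  row1 -= 0·row0 → [0,2,2,1]
  row2 -= 2·row0 → [0,-2,-3,-3]
  row3 -= -1·row0 → [0,4,6,8]
  row2 -= -1·row1 → [0,0,-1,-2]
  row3 -= 2·row1 → [0,0,2,6]
  row3 -= -2·row2 → [0,0,0,2]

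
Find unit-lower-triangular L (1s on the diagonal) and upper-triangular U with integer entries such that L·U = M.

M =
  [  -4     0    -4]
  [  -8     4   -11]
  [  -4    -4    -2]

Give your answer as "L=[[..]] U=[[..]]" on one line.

L=[[1,0,0],[2,1,0],[1,-1,1]] U=[[-4,0,-4],[0,4,-3],[0,0,-1]]

  row1 -= 2·row0 → [0,4,-3]
  row2 -= 1·row0 → [0,-4,2]
  row2 -= -1·row1 → [0,0,-1]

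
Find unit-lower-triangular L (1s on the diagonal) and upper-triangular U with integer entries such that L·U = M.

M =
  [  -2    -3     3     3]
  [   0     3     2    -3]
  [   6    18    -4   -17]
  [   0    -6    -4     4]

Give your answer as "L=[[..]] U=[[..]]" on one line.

  r1 -= 0·r0 → [0,3,2,-3]
  r2 -= -3·r0 → [0,9,5,-8]
  r3 -= 0·r0 → [0,-6,-4,4]
  r2 -= 3·r1 → [0,0,-1,1]
  r3 -= -2·r1 → [0,0,0,-2]
  r3 -= 0·r2 → [0,0,0,-2]

L=[[1,0,0,0],[0,1,0,0],[-3,3,1,0],[0,-2,0,1]] U=[[-2,-3,3,3],[0,3,2,-3],[0,0,-1,1],[0,0,0,-2]]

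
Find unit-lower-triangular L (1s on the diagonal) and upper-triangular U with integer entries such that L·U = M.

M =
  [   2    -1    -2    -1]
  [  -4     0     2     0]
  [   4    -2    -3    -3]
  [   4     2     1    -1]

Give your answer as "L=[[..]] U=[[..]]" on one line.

  r1 -= -2·r0 → [0,-2,-2,-2]
  r2 -= 2·r0 → [0,0,1,-1]
  r3 -= 2·r0 → [0,4,5,1]
  r2 -= 0·r1 → [0,0,1,-1]
  r3 -= -2·r1 → [0,0,1,-3]
  r3 -= 1·r2 → [0,0,0,-2]

L=[[1,0,0,0],[-2,1,0,0],[2,0,1,0],[2,-2,1,1]] U=[[2,-1,-2,-1],[0,-2,-2,-2],[0,0,1,-1],[0,0,0,-2]]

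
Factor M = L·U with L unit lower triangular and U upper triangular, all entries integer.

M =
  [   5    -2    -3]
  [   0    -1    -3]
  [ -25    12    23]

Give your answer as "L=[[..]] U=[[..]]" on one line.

  row1 -= 0·row0 → [0,-1,-3]
  row2 -= -5·row0 → [0,2,8]
  row2 -= -2·row1 → [0,0,2]

L=[[1,0,0],[0,1,0],[-5,-2,1]] U=[[5,-2,-3],[0,-1,-3],[0,0,2]]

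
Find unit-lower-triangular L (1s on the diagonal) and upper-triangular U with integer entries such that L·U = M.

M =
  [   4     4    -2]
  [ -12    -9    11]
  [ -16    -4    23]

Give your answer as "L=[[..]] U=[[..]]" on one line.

L=[[1,0,0],[-3,1,0],[-4,4,1]] U=[[4,4,-2],[0,3,5],[0,0,-5]]

  R1 -= -3·R0 → [0,3,5]
  R2 -= -4·R0 → [0,12,15]
  R2 -= 4·R1 → [0,0,-5]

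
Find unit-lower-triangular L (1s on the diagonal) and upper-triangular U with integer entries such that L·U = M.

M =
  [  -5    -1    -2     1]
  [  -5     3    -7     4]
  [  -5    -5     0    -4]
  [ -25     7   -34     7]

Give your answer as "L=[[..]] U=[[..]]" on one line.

L=[[1,0,0,0],[1,1,0,0],[1,-1,1,0],[5,3,3,1]] U=[[-5,-1,-2,1],[0,4,-5,3],[0,0,-3,-2],[0,0,0,-1]]

  r1 -= 1·r0 → [0,4,-5,3]
  r2 -= 1·r0 → [0,-4,2,-5]
  r3 -= 5·r0 → [0,12,-24,2]
  r2 -= -1·r1 → [0,0,-3,-2]
  r3 -= 3·r1 → [0,0,-9,-7]
  r3 -= 3·r2 → [0,0,0,-1]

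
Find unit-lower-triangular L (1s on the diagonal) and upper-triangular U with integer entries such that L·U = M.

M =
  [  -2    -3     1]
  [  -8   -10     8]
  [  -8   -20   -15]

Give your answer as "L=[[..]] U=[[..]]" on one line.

  R1 -= 4·R0 → [0,2,4]
  R2 -= 4·R0 → [0,-8,-19]
  R2 -= -4·R1 → [0,0,-3]

L=[[1,0,0],[4,1,0],[4,-4,1]] U=[[-2,-3,1],[0,2,4],[0,0,-3]]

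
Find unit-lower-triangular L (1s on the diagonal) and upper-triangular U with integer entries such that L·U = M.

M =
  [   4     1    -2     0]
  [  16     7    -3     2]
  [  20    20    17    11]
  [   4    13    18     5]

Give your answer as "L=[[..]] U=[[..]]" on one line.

  r1 -= 4·r0 → [0,3,5,2]
  r2 -= 5·r0 → [0,15,27,11]
  r3 -= 1·r0 → [0,12,20,5]
  r2 -= 5·r1 → [0,0,2,1]
  r3 -= 4·r1 → [0,0,0,-3]
  r3 -= 0·r2 → [0,0,0,-3]

L=[[1,0,0,0],[4,1,0,0],[5,5,1,0],[1,4,0,1]] U=[[4,1,-2,0],[0,3,5,2],[0,0,2,1],[0,0,0,-3]]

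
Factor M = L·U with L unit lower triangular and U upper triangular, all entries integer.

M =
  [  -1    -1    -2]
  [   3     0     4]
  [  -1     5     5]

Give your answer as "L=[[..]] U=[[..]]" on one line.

  row1 -= -3·row0 → [0,-3,-2]
  row2 -= 1·row0 → [0,6,7]
  row2 -= -2·row1 → [0,0,3]

L=[[1,0,0],[-3,1,0],[1,-2,1]] U=[[-1,-1,-2],[0,-3,-2],[0,0,3]]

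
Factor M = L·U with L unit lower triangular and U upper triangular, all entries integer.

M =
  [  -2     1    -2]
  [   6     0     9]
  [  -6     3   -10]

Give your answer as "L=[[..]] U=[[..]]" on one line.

L=[[1,0,0],[-3,1,0],[3,0,1]] U=[[-2,1,-2],[0,3,3],[0,0,-4]]

  r1 -= -3·r0 → [0,3,3]
  r2 -= 3·r0 → [0,0,-4]
  r2 -= 0·r1 → [0,0,-4]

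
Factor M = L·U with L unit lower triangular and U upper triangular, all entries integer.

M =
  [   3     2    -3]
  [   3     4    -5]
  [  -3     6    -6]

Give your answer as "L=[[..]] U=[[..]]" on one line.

  r1 -= 1·r0 → [0,2,-2]
  r2 -= -1·r0 → [0,8,-9]
  r2 -= 4·r1 → [0,0,-1]

L=[[1,0,0],[1,1,0],[-1,4,1]] U=[[3,2,-3],[0,2,-2],[0,0,-1]]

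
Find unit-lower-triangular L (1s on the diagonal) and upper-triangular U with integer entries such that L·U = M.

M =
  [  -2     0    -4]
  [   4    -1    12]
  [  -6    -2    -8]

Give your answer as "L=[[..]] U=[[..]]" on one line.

L=[[1,0,0],[-2,1,0],[3,2,1]] U=[[-2,0,-4],[0,-1,4],[0,0,-4]]

  row1 -= -2·row0 → [0,-1,4]
  row2 -= 3·row0 → [0,-2,4]
  row2 -= 2·row1 → [0,0,-4]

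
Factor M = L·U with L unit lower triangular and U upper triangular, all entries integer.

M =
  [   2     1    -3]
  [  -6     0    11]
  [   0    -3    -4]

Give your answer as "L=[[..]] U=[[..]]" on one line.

  r1 -= -3·r0 → [0,3,2]
  r2 -= 0·r0 → [0,-3,-4]
  r2 -= -1·r1 → [0,0,-2]

L=[[1,0,0],[-3,1,0],[0,-1,1]] U=[[2,1,-3],[0,3,2],[0,0,-2]]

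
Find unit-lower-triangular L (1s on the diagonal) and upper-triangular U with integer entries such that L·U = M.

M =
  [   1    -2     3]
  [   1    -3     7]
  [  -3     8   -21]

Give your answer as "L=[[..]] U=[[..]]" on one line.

L=[[1,0,0],[1,1,0],[-3,-2,1]] U=[[1,-2,3],[0,-1,4],[0,0,-4]]

  row1 -= 1·row0 → [0,-1,4]
  row2 -= -3·row0 → [0,2,-12]
  row2 -= -2·row1 → [0,0,-4]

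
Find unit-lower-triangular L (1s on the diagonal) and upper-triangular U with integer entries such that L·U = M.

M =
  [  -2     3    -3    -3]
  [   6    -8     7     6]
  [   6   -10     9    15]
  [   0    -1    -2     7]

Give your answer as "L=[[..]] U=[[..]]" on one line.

  r1 -= -3·r0 → [0,1,-2,-3]
  r2 -= -3·r0 → [0,-1,0,6]
  r3 -= 0·r0 → [0,-1,-2,7]
  r2 -= -1·r1 → [0,0,-2,3]
  r3 -= -1·r1 → [0,0,-4,4]
  r3 -= 2·r2 → [0,0,0,-2]

L=[[1,0,0,0],[-3,1,0,0],[-3,-1,1,0],[0,-1,2,1]] U=[[-2,3,-3,-3],[0,1,-2,-3],[0,0,-2,3],[0,0,0,-2]]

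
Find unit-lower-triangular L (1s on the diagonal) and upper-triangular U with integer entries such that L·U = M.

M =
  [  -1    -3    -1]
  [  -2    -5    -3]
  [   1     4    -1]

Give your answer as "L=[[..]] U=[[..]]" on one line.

  r1 -= 2·r0 → [0,1,-1]
  r2 -= -1·r0 → [0,1,-2]
  r2 -= 1·r1 → [0,0,-1]

L=[[1,0,0],[2,1,0],[-1,1,1]] U=[[-1,-3,-1],[0,1,-1],[0,0,-1]]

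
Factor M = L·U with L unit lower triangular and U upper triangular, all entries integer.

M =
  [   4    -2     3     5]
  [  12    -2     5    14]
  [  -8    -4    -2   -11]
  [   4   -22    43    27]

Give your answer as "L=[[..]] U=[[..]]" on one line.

L=[[1,0,0,0],[3,1,0,0],[-2,-2,1,0],[1,-5,-5,1]] U=[[4,-2,3,5],[0,4,-4,-1],[0,0,-4,-3],[0,0,0,2]]

  r1 -= 3·r0 → [0,4,-4,-1]
  r2 -= -2·r0 → [0,-8,4,-1]
  r3 -= 1·r0 → [0,-20,40,22]
  r2 -= -2·r1 → [0,0,-4,-3]
  r3 -= -5·r1 → [0,0,20,17]
  r3 -= -5·r2 → [0,0,0,2]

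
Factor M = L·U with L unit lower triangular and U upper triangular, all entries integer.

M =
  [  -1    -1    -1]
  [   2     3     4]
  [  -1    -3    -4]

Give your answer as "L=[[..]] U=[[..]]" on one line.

  r1 -= -2·r0 → [0,1,2]
  r2 -= 1·r0 → [0,-2,-3]
  r2 -= -2·r1 → [0,0,1]

L=[[1,0,0],[-2,1,0],[1,-2,1]] U=[[-1,-1,-1],[0,1,2],[0,0,1]]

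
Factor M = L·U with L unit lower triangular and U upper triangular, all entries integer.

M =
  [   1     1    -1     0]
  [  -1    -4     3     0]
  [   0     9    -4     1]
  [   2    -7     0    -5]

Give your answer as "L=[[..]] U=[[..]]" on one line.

L=[[1,0,0,0],[-1,1,0,0],[0,-3,1,0],[2,3,-2,1]] U=[[1,1,-1,0],[0,-3,2,0],[0,0,2,1],[0,0,0,-3]]

  r1 -= -1·r0 → [0,-3,2,0]
  r2 -= 0·r0 → [0,9,-4,1]
  r3 -= 2·r0 → [0,-9,2,-5]
  r2 -= -3·r1 → [0,0,2,1]
  r3 -= 3·r1 → [0,0,-4,-5]
  r3 -= -2·r2 → [0,0,0,-3]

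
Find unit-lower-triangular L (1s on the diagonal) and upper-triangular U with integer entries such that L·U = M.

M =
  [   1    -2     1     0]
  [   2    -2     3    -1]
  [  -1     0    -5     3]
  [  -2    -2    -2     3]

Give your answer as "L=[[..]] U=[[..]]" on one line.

L=[[1,0,0,0],[2,1,0,0],[-1,-1,1,0],[-2,-3,-1,1]] U=[[1,-2,1,0],[0,2,1,-1],[0,0,-3,2],[0,0,0,2]]

  r1 -= 2·r0 → [0,2,1,-1]
  r2 -= -1·r0 → [0,-2,-4,3]
  r3 -= -2·r0 → [0,-6,0,3]
  r2 -= -1·r1 → [0,0,-3,2]
  r3 -= -3·r1 → [0,0,3,0]
  r3 -= -1·r2 → [0,0,0,2]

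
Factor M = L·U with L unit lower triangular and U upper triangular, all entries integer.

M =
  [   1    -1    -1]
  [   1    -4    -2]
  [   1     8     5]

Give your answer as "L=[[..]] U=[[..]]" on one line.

  r1 -= 1·r0 → [0,-3,-1]
  r2 -= 1·r0 → [0,9,6]
  r2 -= -3·r1 → [0,0,3]

L=[[1,0,0],[1,1,0],[1,-3,1]] U=[[1,-1,-1],[0,-3,-1],[0,0,3]]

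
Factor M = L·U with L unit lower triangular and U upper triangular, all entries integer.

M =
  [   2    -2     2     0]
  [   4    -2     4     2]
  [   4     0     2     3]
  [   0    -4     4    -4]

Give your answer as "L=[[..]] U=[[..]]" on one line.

  R1 -= 2·R0 → [0,2,0,2]
  R2 -= 2·R0 → [0,4,-2,3]
  R3 -= 0·R0 → [0,-4,4,-4]
  R2 -= 2·R1 → [0,0,-2,-1]
  R3 -= -2·R1 → [0,0,4,0]
  R3 -= -2·R2 → [0,0,0,-2]

L=[[1,0,0,0],[2,1,0,0],[2,2,1,0],[0,-2,-2,1]] U=[[2,-2,2,0],[0,2,0,2],[0,0,-2,-1],[0,0,0,-2]]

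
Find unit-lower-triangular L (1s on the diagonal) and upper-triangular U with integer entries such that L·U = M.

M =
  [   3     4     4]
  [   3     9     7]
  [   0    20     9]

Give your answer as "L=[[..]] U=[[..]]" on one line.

  row1 -= 1·row0 → [0,5,3]
  row2 -= 0·row0 → [0,20,9]
  row2 -= 4·row1 → [0,0,-3]

L=[[1,0,0],[1,1,0],[0,4,1]] U=[[3,4,4],[0,5,3],[0,0,-3]]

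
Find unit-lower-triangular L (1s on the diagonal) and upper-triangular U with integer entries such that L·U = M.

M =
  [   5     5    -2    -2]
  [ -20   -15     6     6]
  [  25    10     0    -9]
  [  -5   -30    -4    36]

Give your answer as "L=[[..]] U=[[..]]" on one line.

  row1 -= -4·row0 → [0,5,-2,-2]
  row2 -= 5·row0 → [0,-15,10,1]
  row3 -= -1·row0 → [0,-25,-6,34]
  row2 -= -3·row1 → [0,0,4,-5]
  row3 -= -5·row1 → [0,0,-16,24]
  row3 -= -4·row2 → [0,0,0,4]

L=[[1,0,0,0],[-4,1,0,0],[5,-3,1,0],[-1,-5,-4,1]] U=[[5,5,-2,-2],[0,5,-2,-2],[0,0,4,-5],[0,0,0,4]]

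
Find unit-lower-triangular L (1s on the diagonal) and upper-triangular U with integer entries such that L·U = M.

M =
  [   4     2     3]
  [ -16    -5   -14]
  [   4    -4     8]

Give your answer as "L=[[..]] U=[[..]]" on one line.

  r1 -= -4·r0 → [0,3,-2]
  r2 -= 1·r0 → [0,-6,5]
  r2 -= -2·r1 → [0,0,1]

L=[[1,0,0],[-4,1,0],[1,-2,1]] U=[[4,2,3],[0,3,-2],[0,0,1]]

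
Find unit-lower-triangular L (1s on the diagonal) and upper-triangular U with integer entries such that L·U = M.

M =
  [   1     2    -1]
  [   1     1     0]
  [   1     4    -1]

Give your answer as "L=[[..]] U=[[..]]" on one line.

L=[[1,0,0],[1,1,0],[1,-2,1]] U=[[1,2,-1],[0,-1,1],[0,0,2]]

  r1 -= 1·r0 → [0,-1,1]
  r2 -= 1·r0 → [0,2,0]
  r2 -= -2·r1 → [0,0,2]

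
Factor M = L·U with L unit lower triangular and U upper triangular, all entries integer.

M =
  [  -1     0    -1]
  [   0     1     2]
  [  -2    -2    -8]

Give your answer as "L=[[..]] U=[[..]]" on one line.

  r1 -= 0·r0 → [0,1,2]
  r2 -= 2·r0 → [0,-2,-6]
  r2 -= -2·r1 → [0,0,-2]

L=[[1,0,0],[0,1,0],[2,-2,1]] U=[[-1,0,-1],[0,1,2],[0,0,-2]]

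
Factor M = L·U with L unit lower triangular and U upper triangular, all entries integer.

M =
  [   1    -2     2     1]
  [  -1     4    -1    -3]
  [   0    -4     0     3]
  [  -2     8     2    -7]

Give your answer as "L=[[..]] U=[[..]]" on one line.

  r1 -= -1·r0 → [0,2,1,-2]
  r2 -= 0·r0 → [0,-4,0,3]
  r3 -= -2·r0 → [0,4,6,-5]
  r2 -= -2·r1 → [0,0,2,-1]
  r3 -= 2·r1 → [0,0,4,-1]
  r3 -= 2·r2 → [0,0,0,1]

L=[[1,0,0,0],[-1,1,0,0],[0,-2,1,0],[-2,2,2,1]] U=[[1,-2,2,1],[0,2,1,-2],[0,0,2,-1],[0,0,0,1]]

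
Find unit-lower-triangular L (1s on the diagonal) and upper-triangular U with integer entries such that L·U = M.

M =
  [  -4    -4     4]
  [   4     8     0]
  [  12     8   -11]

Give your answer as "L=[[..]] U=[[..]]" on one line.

L=[[1,0,0],[-1,1,0],[-3,-1,1]] U=[[-4,-4,4],[0,4,4],[0,0,5]]

  row1 -= -1·row0 → [0,4,4]
  row2 -= -3·row0 → [0,-4,1]
  row2 -= -1·row1 → [0,0,5]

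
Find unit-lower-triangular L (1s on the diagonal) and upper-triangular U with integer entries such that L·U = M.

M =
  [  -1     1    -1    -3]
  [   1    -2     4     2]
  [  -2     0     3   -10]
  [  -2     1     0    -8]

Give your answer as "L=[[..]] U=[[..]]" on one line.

L=[[1,0,0,0],[-1,1,0,0],[2,2,1,0],[2,1,1,1]] U=[[-1,1,-1,-3],[0,-1,3,-1],[0,0,-1,-2],[0,0,0,1]]

  row1 -= -1·row0 → [0,-1,3,-1]
  row2 -= 2·row0 → [0,-2,5,-4]
  row3 -= 2·row0 → [0,-1,2,-2]
  row2 -= 2·row1 → [0,0,-1,-2]
  row3 -= 1·row1 → [0,0,-1,-1]
  row3 -= 1·row2 → [0,0,0,1]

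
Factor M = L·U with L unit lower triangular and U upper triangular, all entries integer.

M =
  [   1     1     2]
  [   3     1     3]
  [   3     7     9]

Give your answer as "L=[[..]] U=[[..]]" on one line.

  R1 -= 3·R0 → [0,-2,-3]
  R2 -= 3·R0 → [0,4,3]
  R2 -= -2·R1 → [0,0,-3]

L=[[1,0,0],[3,1,0],[3,-2,1]] U=[[1,1,2],[0,-2,-3],[0,0,-3]]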